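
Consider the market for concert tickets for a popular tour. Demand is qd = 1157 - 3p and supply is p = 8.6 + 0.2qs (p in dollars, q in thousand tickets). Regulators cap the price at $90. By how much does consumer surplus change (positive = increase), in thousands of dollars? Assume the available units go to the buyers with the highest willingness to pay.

Rearranging supply gives qs = 5p - 43. Equilibrium: 1157 - 3p = 5p - 43, so 1200 = 8p and p* = 150, q* = 707.
Since 90 < 150, the ceiling is binding.
At p = 90: qd = 1157 - 3·90 = 887 and qs = 5·90 - 43 = 407.
Consumer surplus without the control is ½ · (1157/3 - 150) · 707 = 499849/6.
With the ceiling, 407 units are sold at 90 (assume they go to the highest-value buyers). The demand price at q = 407 is 250, so CS = ½ · [(1157/3 - 90) + (250 - 90)] · 407 = 556369/6.
Change in consumer surplus = 556369/6 - 499849/6 = 9420.

9420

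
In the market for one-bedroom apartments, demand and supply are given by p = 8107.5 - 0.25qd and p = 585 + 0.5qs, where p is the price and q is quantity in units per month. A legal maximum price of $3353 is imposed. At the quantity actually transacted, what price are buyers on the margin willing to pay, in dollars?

6723.5

Rearranging demand gives qd = 32430 - 4p; rearranging supply gives qs = 2p - 1170. Setting quantity demanded equal to quantity supplied, 32430 - 4p = 2p - 1170, gives p* = 5600 and q* = 10030.
Because the ceiling (3353) lies below the market-clearing price, it is binding.
At p = 3353: qd = 32430 - 4·3353 = 19018 and qs = 2·3353 - 1170 = 5536.
Only 5536 units reach the market. On the demand curve, the marginal buyer's willingness to pay at q = 5536 is (32430 - 5536)/4 = 6723.5.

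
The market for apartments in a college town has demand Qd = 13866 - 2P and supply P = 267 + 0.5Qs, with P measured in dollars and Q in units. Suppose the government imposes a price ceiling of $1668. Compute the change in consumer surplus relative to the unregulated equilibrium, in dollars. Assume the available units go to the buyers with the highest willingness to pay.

1680840

Rearranging supply gives Qs = 2P - 534. In a free market, 13866 - 2P = 2P - 534 gives the equilibrium P* = 3600, Q* = 6666.
Because the ceiling (1668) lies below the market-clearing price, it is binding.
At P = 1668: Qd = 13866 - 2·1668 = 10530 and Qs = 2·1668 - 534 = 2802.
Consumer surplus without the control is ½ · (6933 - 3600) · 6666 = 11108889.
With the ceiling, 2802 units are sold at 1668 (assume they go to the highest-value buyers). The demand price at Q = 2802 is 5532, so CS = ½ · [(6933 - 1668) + (5532 - 1668)] · 2802 = 12789729.
Change in consumer surplus = 12789729 - 11108889 = 1680840.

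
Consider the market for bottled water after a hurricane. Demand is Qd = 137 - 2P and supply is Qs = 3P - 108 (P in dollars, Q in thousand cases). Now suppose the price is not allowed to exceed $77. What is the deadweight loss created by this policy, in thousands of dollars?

In a free market, 137 - 2P = 3P - 108 gives the equilibrium P* = 49, Q* = 39.
Since 77 is above P* = 49, the ceiling does not bind and the free-market outcome prevails.
Since the control does not bind, no trades are prevented and deadweight loss is zero.

0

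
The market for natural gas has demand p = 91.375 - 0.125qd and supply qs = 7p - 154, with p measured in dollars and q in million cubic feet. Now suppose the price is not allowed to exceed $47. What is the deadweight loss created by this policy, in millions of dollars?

945

Rearranging demand gives qd = 731 - 8p. Equilibrium: 731 - 8p = 7p - 154, so 885 = 15p and p* = 59, q* = 259.
Because the ceiling (47) lies below the market-clearing price, it is binding.
At p = 47: qd = 731 - 8·47 = 355 and qs = 7·47 - 154 = 175.
Quantity traded falls to 175. At q = 175 the demand price is (731 - 175)/8 = 69.5 and the supply price is (154 + 175)/7 = 47.
Deadweight loss = ½ · (69.5 - 47) · (259 - 175) = ½ · 22.5 · 84 = 945.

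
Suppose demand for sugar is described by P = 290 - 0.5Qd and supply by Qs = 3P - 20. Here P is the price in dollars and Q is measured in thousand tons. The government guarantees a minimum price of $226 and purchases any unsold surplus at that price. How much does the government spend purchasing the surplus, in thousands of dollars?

Rearranging demand gives Qd = 580 - 2P. Setting quantity demanded equal to quantity supplied, 580 - 2P = 3P - 20, gives P* = 120 and Q* = 340.
The floor of 226 is above the equilibrium price 120, so it binds.
At P = 226: Qd = 580 - 2·226 = 128 and Qs = 3·226 - 20 = 658.
Surplus = Qs - Qd = 530.
Government expenditure = surplus × support price = 530 × 226 = 119780.

119780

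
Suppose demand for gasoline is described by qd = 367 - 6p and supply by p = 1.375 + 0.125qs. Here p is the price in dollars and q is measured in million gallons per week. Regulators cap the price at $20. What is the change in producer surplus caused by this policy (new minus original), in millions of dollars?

Rearranging supply gives qs = 8p - 11. Without the control the market clears where 367 - 6p = 8p - 11, i.e. p* = 27 and q* = 205.
Since 20 < 27, the ceiling is binding.
At p = 20: qd = 367 - 6·20 = 247 and qs = 8·20 - 11 = 149.
Producer surplus without the control is ½ · (27 - 1.375) · 205 = 2626.5625.
With the ceiling, producers sell 149 units at 20, so PS = ½ · (20 - 1.375) · 149 = 1387.5625.
Change in producer surplus = 1387.5625 - 2626.5625 = -1239.

-1239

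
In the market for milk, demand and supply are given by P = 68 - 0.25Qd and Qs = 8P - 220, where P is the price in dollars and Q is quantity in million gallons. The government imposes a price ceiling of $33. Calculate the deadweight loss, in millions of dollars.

Rearranging demand gives Qd = 272 - 4P. In a free market, 272 - 4P = 8P - 220 gives the equilibrium P* = 41, Q* = 108.
The ceiling of 33 is below the equilibrium price 41, so it binds.
At P = 33: Qd = 272 - 4·33 = 140 and Qs = 8·33 - 220 = 44.
Quantity traded falls to 44. At Q = 44 the demand price is (272 - 44)/4 = 57 and the supply price is (220 + 44)/8 = 33.
Deadweight loss = ½ · (57 - 33) · (108 - 44) = ½ · 24 · 64 = 768.

768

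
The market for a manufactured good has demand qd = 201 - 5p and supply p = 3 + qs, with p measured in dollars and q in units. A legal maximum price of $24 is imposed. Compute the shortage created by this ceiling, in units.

Rearranging supply gives qs = p - 3. Without the control the market clears where 201 - 5p = p - 3, i.e. p* = 34 and q* = 31.
The ceiling of 24 is below the equilibrium price 34, so it binds.
At p = 24: qd = 201 - 5·24 = 81 and qs = 24 - 3 = 21.
Shortage = qd - qs = 81 - 21 = 60.

60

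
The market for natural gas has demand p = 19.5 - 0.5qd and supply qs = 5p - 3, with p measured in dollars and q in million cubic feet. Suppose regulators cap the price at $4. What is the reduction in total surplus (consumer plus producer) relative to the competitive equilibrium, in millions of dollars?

Rearranging demand gives qd = 39 - 2p. Setting quantity demanded equal to quantity supplied, 39 - 2p = 5p - 3, gives p* = 6 and q* = 27.
The ceiling of 4 is below the equilibrium price 6, so it binds.
At p = 4: qd = 39 - 2·4 = 31 and qs = 5·4 - 3 = 17.
Quantity traded falls to 17. At q = 17 the demand price is (39 - 17)/2 = 11 and the supply price is (3 + 17)/5 = 4.
Deadweight loss = ½ · (11 - 4) · (27 - 17) = ½ · 7 · 10 = 35.

35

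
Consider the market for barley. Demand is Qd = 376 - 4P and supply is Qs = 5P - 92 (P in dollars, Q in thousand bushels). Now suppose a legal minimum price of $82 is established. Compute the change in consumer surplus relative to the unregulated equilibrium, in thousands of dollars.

Setting quantity demanded equal to quantity supplied, 376 - 4P = 5P - 92, gives P* = 52 and Q* = 168.
Since 82 > 52, the floor is binding.
At P = 82: Qd = 376 - 4·82 = 48 and Qs = 5·82 - 92 = 318.
Consumer surplus without the control is ½ · (94 - 52) · 168 = 3528.
With the floor, consumers buy 48 units at 82, so CS = ½ · (94 - 82) · 48 = 288.
Change in consumer surplus = 288 - 3528 = -3240.

-3240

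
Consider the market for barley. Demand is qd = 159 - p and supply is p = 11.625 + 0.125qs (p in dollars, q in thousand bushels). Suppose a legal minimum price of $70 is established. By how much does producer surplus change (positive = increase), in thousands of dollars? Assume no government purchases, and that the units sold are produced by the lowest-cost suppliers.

3627.75

Rearranging supply gives qs = 8p - 93. Setting quantity demanded equal to quantity supplied, 159 - p = 8p - 93, gives p* = 28 and q* = 131.
Since 70 > 28, the floor is binding.
At p = 70: qd = 159 - 70 = 89 and qs = 8·70 - 93 = 467.
Producer surplus without the control is ½ · (28 - 11.625) · 131 = 1072.5625.
With the floor, 89 units are sold at 70. The supply price at q = 89 is 22.75, so PS = ½ · [(70 - 11.625) + (70 - 22.75)] · 89 = 4700.3125.
Change in producer surplus = 4700.3125 - 1072.5625 = 3627.75.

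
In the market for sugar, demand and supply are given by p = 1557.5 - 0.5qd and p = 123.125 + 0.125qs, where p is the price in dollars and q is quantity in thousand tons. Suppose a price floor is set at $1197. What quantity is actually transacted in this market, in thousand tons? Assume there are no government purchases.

721

Rearranging demand gives qd = 3115 - 2p; rearranging supply gives qs = 8p - 985. Setting quantity demanded equal to quantity supplied, 3115 - 2p = 8p - 985, gives p* = 410 and q* = 2295.
The floor of 1197 is above the equilibrium price 410, so it binds.
At p = 1197: qd = 3115 - 2·1197 = 721 and qs = 8·1197 - 985 = 8591.
The quantity actually transacted is the short side, demand: 721.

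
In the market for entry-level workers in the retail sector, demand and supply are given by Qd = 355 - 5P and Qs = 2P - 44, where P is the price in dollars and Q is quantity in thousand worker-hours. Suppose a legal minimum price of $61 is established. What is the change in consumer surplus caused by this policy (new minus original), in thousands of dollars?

In a free market, 355 - 5P = 2P - 44 gives the equilibrium P* = 57, Q* = 70.
The floor of 61 is above the equilibrium price 57, so it binds.
At P = 61: Qd = 355 - 5·61 = 50 and Qs = 2·61 - 44 = 78.
Consumer surplus without the control is ½ · (71 - 57) · 70 = 490.
With the floor, consumers buy 50 units at 61, so CS = ½ · (71 - 61) · 50 = 250.
Change in consumer surplus = 250 - 490 = -240.

-240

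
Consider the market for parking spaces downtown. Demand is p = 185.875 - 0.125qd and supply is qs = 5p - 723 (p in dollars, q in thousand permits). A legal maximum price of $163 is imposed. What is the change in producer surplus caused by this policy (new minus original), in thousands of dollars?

-766.5

Rearranging demand gives qd = 1487 - 8p. In a free market, 1487 - 8p = 5p - 723 gives the equilibrium p* = 170, q* = 127.
Because the ceiling (163) lies below the market-clearing price, it is binding.
At p = 163: qd = 1487 - 8·163 = 183 and qs = 5·163 - 723 = 92.
Producer surplus without the control is ½ · (170 - 144.6) · 127 = 1612.9.
With the ceiling, producers sell 92 units at 163, so PS = ½ · (163 - 144.6) · 92 = 846.4.
Change in producer surplus = 846.4 - 1612.9 = -766.5.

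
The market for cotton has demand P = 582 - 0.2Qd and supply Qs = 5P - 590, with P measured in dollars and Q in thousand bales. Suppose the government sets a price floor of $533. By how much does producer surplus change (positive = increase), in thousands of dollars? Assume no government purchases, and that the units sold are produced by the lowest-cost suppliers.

-38887.5

Rearranging demand gives Qd = 2910 - 5P. In a free market, 2910 - 5P = 5P - 590 gives the equilibrium P* = 350, Q* = 1160.
The floor of 533 is above the equilibrium price 350, so it binds.
At P = 533: Qd = 2910 - 5·533 = 245 and Qs = 5·533 - 590 = 2075.
Producer surplus without the control is ½ · (350 - 118) · 1160 = 134560.
With the floor, 245 units are sold at 533. The supply price at Q = 245 is 167, so PS = ½ · [(533 - 118) + (533 - 167)] · 245 = 95672.5.
Change in producer surplus = 95672.5 - 134560 = -38887.5.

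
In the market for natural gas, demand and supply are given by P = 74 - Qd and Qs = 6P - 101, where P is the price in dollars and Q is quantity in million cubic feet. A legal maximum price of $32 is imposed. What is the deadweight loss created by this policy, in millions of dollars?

Rearranging demand gives Qd = 74 - P. Setting quantity demanded equal to quantity supplied, 74 - P = 6P - 101, gives P* = 25 and Q* = 49.
Since 32 is above P* = 25, the ceiling does not bind and the free-market outcome prevails.
Since the control does not bind, no trades are prevented and deadweight loss is zero.

0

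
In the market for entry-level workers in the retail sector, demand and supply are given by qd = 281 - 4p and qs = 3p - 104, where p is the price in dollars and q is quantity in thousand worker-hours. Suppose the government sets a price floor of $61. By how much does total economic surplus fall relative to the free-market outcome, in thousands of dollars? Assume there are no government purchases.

168

Equilibrium: 281 - 4p = 3p - 104, so 385 = 7p and p* = 55, q* = 61.
The floor of 61 is above the equilibrium price 55, so it binds.
At p = 61: qd = 281 - 4·61 = 37 and qs = 3·61 - 104 = 79.
Quantity traded falls to 37. At q = 37 the demand price is (281 - 37)/4 = 61 and the supply price is (104 + 37)/3 = 47.
Deadweight loss = ½ · (61 - 47) · (61 - 37) = ½ · 14 · 24 = 168.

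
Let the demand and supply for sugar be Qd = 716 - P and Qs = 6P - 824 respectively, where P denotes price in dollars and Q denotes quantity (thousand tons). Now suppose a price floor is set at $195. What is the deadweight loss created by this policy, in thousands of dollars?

0

Without the control the market clears where 716 - P = 6P - 824, i.e. P* = 220 and Q* = 496.
Since 195 is below P* = 220, the floor does not bind and the free-market outcome prevails.
Since the control does not bind, no trades are prevented and deadweight loss is zero.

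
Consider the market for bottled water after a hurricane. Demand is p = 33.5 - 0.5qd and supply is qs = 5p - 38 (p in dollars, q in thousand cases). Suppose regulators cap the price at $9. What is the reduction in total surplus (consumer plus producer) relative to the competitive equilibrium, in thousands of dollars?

315

Rearranging demand gives qd = 67 - 2p. Setting quantity demanded equal to quantity supplied, 67 - 2p = 5p - 38, gives p* = 15 and q* = 37.
The ceiling of 9 is below the equilibrium price 15, so it binds.
At p = 9: qd = 67 - 2·9 = 49 and qs = 5·9 - 38 = 7.
Quantity traded falls to 7. At q = 7 the demand price is (67 - 7)/2 = 30 and the supply price is (38 + 7)/5 = 9.
Deadweight loss = ½ · (30 - 9) · (37 - 7) = ½ · 21 · 30 = 315.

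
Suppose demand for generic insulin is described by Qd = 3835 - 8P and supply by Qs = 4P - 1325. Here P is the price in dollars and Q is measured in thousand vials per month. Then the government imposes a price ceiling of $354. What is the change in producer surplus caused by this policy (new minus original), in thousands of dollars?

-18468

Setting quantity demanded equal to quantity supplied, 3835 - 8P = 4P - 1325, gives P* = 430 and Q* = 395.
The ceiling of 354 is below the equilibrium price 430, so it binds.
At P = 354: Qd = 3835 - 8·354 = 1003 and Qs = 4·354 - 1325 = 91.
Producer surplus without the control is ½ · (430 - 331.25) · 395 = 19503.125.
With the ceiling, producers sell 91 units at 354, so PS = ½ · (354 - 331.25) · 91 = 1035.125.
Change in producer surplus = 1035.125 - 19503.125 = -18468.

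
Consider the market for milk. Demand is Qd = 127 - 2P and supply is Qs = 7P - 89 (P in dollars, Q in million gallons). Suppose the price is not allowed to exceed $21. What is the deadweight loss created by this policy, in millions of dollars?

Without the control the market clears where 127 - 2P = 7P - 89, i.e. P* = 24 and Q* = 79.
The ceiling of 21 is below the equilibrium price 24, so it binds.
At P = 21: Qd = 127 - 2·21 = 85 and Qs = 7·21 - 89 = 58.
Quantity traded falls to 58. At Q = 58 the demand price is (127 - 58)/2 = 34.5 and the supply price is (89 + 58)/7 = 21.
Deadweight loss = ½ · (34.5 - 21) · (79 - 58) = ½ · 13.5 · 21 = 141.75.

141.75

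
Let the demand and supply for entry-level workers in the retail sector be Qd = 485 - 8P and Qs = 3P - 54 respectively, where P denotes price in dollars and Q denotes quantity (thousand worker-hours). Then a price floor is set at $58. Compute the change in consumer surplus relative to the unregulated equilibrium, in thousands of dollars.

-513

In a free market, 485 - 8P = 3P - 54 gives the equilibrium P* = 49, Q* = 93.
Because the floor (58) lies above the market-clearing price, it is binding.
At P = 58: Qd = 485 - 8·58 = 21 and Qs = 3·58 - 54 = 120.
Consumer surplus without the control is ½ · (60.625 - 49) · 93 = 540.5625.
With the floor, consumers buy 21 units at 58, so CS = ½ · (60.625 - 58) · 21 = 27.5625.
Change in consumer surplus = 27.5625 - 540.5625 = -513.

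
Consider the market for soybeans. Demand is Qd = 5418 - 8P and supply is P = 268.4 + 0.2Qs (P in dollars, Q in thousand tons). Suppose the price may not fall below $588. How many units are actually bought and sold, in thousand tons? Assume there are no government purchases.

Rearranging supply gives Qs = 5P - 1342. Without the control the market clears where 5418 - 8P = 5P - 1342, i.e. P* = 520 and Q* = 1258.
The floor of 588 is above the equilibrium price 520, so it binds.
At P = 588: Qd = 5418 - 8·588 = 714 and Qs = 5·588 - 1342 = 1598.
The quantity actually transacted is the short side, demand: 714.

714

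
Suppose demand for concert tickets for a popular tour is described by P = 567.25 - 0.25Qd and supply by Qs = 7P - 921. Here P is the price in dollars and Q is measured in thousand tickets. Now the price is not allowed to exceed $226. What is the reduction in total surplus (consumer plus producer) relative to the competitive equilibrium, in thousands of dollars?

Rearranging demand gives Qd = 2269 - 4P. In a free market, 2269 - 4P = 7P - 921 gives the equilibrium P* = 290, Q* = 1109.
The ceiling of 226 is below the equilibrium price 290, so it binds.
At P = 226: Qd = 2269 - 4·226 = 1365 and Qs = 7·226 - 921 = 661.
Quantity traded falls to 661. At Q = 661 the demand price is (2269 - 661)/4 = 402 and the supply price is (921 + 661)/7 = 226.
Deadweight loss = ½ · (402 - 226) · (1109 - 661) = ½ · 176 · 448 = 39424.

39424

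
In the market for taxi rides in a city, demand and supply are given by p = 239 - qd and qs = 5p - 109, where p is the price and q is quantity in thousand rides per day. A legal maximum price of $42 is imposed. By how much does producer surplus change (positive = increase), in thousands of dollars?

-2256

Rearranging demand gives qd = 239 - p. Equilibrium: 239 - p = 5p - 109, so 348 = 6p and p* = 58, q* = 181.
Since 42 < 58, the ceiling is binding.
At p = 42: qd = 239 - 42 = 197 and qs = 5·42 - 109 = 101.
Producer surplus without the control is ½ · (58 - 21.8) · 181 = 3276.1.
With the ceiling, producers sell 101 units at 42, so PS = ½ · (42 - 21.8) · 101 = 1020.1.
Change in producer surplus = 1020.1 - 3276.1 = -2256.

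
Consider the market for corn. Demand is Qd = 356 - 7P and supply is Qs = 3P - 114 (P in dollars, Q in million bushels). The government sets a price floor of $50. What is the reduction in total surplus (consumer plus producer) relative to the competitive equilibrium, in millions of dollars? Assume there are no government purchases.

Equilibrium: 356 - 7P = 3P - 114, so 470 = 10P and P* = 47, Q* = 27.
Since 50 > 47, the floor is binding.
At P = 50: Qd = 356 - 7·50 = 6 and Qs = 3·50 - 114 = 36.
Quantity traded falls to 6. At Q = 6 the demand price is (356 - 6)/7 = 50 and the supply price is (114 + 6)/3 = 40.
Deadweight loss = ½ · (50 - 40) · (27 - 6) = ½ · 10 · 21 = 105.

105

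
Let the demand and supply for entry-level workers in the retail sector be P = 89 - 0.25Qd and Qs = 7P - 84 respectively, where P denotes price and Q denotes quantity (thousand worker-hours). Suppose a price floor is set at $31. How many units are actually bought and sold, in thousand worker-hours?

196

Rearranging demand gives Qd = 356 - 4P. Without the control the market clears where 356 - 4P = 7P - 84, i.e. P* = 40 and Q* = 196.
The floor of 31 is below the equilibrium price 40, so it is not binding; the market clears at P* = 40, Q* = 196.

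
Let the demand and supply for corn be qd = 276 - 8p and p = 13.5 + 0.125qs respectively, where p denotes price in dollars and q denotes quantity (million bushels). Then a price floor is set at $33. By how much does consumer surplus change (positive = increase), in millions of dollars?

-432

Rearranging supply gives qs = 8p - 108. Equilibrium: 276 - 8p = 8p - 108, so 384 = 16p and p* = 24, q* = 84.
Because the floor (33) lies above the market-clearing price, it is binding.
At p = 33: qd = 276 - 8·33 = 12 and qs = 8·33 - 108 = 156.
Consumer surplus without the control is ½ · (34.5 - 24) · 84 = 441.
With the floor, consumers buy 12 units at 33, so CS = ½ · (34.5 - 33) · 12 = 9.
Change in consumer surplus = 9 - 441 = -432.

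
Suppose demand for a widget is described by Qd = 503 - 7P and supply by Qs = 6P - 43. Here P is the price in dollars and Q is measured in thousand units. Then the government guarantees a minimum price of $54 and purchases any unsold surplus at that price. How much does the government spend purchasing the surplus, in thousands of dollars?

8424

Setting quantity demanded equal to quantity supplied, 503 - 7P = 6P - 43, gives P* = 42 and Q* = 209.
Because the floor (54) lies above the market-clearing price, it is binding.
At P = 54: Qd = 503 - 7·54 = 125 and Qs = 6·54 - 43 = 281.
Surplus = Qs - Qd = 156.
Government expenditure = surplus × support price = 156 × 54 = 8424.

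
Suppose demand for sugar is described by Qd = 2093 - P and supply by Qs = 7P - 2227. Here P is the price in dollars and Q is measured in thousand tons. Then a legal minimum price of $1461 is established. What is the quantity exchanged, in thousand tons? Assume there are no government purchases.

632

Without the control the market clears where 2093 - P = 7P - 2227, i.e. P* = 540 and Q* = 1553.
Because the floor (1461) lies above the market-clearing price, it is binding.
At P = 1461: Qd = 2093 - 1461 = 632 and Qs = 7·1461 - 2227 = 8000.
The quantity actually transacted is the short side, demand: 632.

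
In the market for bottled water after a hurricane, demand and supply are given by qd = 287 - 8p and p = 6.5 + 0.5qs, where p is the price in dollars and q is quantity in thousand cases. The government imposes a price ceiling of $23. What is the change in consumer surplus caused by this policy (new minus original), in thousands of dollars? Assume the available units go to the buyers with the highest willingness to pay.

Rearranging supply gives qs = 2p - 13. In a free market, 287 - 8p = 2p - 13 gives the equilibrium p* = 30, q* = 47.
The ceiling of 23 is below the equilibrium price 30, so it binds.
At p = 23: qd = 287 - 8·23 = 103 and qs = 2·23 - 13 = 33.
Consumer surplus without the control is ½ · (35.875 - 30) · 47 = 138.0625.
With the ceiling, 33 units are sold at 23 (assume they go to the highest-value buyers). The demand price at q = 33 is 31.75, so CS = ½ · [(35.875 - 23) + (31.75 - 23)] · 33 = 356.8125.
Change in consumer surplus = 356.8125 - 138.0625 = 218.75.

218.75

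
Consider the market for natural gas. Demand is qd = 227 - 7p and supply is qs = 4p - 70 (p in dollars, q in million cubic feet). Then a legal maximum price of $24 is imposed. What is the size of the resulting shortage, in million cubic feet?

33

Without the control the market clears where 227 - 7p = 4p - 70, i.e. p* = 27 and q* = 38.
Since 24 < 27, the ceiling is binding.
At p = 24: qd = 227 - 7·24 = 59 and qs = 4·24 - 70 = 26.
Shortage = qd - qs = 59 - 26 = 33.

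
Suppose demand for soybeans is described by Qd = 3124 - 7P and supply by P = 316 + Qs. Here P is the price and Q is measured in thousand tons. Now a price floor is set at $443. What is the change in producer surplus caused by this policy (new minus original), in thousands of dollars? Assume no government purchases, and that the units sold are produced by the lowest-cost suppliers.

-3841.5

Rearranging supply gives Qs = P - 316. Equilibrium: 3124 - 7P = P - 316, so 3440 = 8P and P* = 430, Q* = 114.
Because the floor (443) lies above the market-clearing price, it is binding.
At P = 443: Qd = 3124 - 7·443 = 23 and Qs = 443 - 316 = 127.
Producer surplus without the control is ½ · (430 - 316) · 114 = 6498.
With the floor, 23 units are sold at 443. The supply price at Q = 23 is 339, so PS = ½ · [(443 - 316) + (443 - 339)] · 23 = 2656.5.
Change in producer surplus = 2656.5 - 6498 = -3841.5.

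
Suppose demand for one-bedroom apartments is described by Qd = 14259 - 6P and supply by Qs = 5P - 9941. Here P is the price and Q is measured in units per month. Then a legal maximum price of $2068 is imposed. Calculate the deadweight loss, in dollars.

79860

In a free market, 14259 - 6P = 5P - 9941 gives the equilibrium P* = 2200, Q* = 1059.
Since 2068 < 2200, the ceiling is binding.
At P = 2068: Qd = 14259 - 6·2068 = 1851 and Qs = 5·2068 - 9941 = 399.
Quantity traded falls to 399. At Q = 399 the demand price is (14259 - 399)/6 = 2310 and the supply price is (9941 + 399)/5 = 2068.
Deadweight loss = ½ · (2310 - 2068) · (1059 - 399) = ½ · 242 · 660 = 79860.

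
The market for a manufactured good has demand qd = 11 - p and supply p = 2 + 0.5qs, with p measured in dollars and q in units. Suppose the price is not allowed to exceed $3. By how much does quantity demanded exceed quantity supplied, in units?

Rearranging supply gives qs = 2p - 4. Setting quantity demanded equal to quantity supplied, 11 - p = 2p - 4, gives p* = 5 and q* = 6.
Since 3 < 5, the ceiling is binding.
At p = 3: qd = 11 - 3 = 8 and qs = 2·3 - 4 = 2.
Shortage = qd - qs = 8 - 2 = 6.

6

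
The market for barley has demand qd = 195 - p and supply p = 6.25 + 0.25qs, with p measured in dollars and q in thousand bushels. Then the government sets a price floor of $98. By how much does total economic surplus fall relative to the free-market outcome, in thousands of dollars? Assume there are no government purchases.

1822.5

Rearranging supply gives qs = 4p - 25. Without the control the market clears where 195 - p = 4p - 25, i.e. p* = 44 and q* = 151.
Since 98 > 44, the floor is binding.
At p = 98: qd = 195 - 98 = 97 and qs = 4·98 - 25 = 367.
Quantity traded falls to 97. At q = 97 the demand price is 195 - 97 = 98 and the supply price is (25 + 97)/4 = 30.5.
Deadweight loss = ½ · (98 - 30.5) · (151 - 97) = ½ · 67.5 · 54 = 1822.5.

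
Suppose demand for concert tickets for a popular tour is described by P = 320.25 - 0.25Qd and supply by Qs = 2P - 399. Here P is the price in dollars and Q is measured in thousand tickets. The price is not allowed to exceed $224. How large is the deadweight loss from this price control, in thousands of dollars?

Rearranging demand gives Qd = 1281 - 4P. Setting quantity demanded equal to quantity supplied, 1281 - 4P = 2P - 399, gives P* = 280 and Q* = 161.
Since 224 < 280, the ceiling is binding.
At P = 224: Qd = 1281 - 4·224 = 385 and Qs = 2·224 - 399 = 49.
Quantity traded falls to 49. At Q = 49 the demand price is (1281 - 49)/4 = 308 and the supply price is (399 + 49)/2 = 224.
Deadweight loss = ½ · (308 - 224) · (161 - 49) = ½ · 84 · 112 = 4704.

4704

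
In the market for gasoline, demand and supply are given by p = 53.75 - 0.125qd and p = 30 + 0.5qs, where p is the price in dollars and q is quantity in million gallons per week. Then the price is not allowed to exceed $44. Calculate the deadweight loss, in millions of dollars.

31.25

Rearranging demand gives qd = 430 - 8p; rearranging supply gives qs = 2p - 60. Equilibrium: 430 - 8p = 2p - 60, so 490 = 10p and p* = 49, q* = 38.
The ceiling of 44 is below the equilibrium price 49, so it binds.
At p = 44: qd = 430 - 8·44 = 78 and qs = 2·44 - 60 = 28.
Quantity traded falls to 28. At q = 28 the demand price is (430 - 28)/8 = 50.25 and the supply price is (60 + 28)/2 = 44.
Deadweight loss = ½ · (50.25 - 44) · (38 - 28) = ½ · 6.25 · 10 = 31.25.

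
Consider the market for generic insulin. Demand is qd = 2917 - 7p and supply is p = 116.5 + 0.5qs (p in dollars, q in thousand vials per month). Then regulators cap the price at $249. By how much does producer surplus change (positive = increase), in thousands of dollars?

-36966

Rearranging supply gives qs = 2p - 233. Setting quantity demanded equal to quantity supplied, 2917 - 7p = 2p - 233, gives p* = 350 and q* = 467.
Because the ceiling (249) lies below the market-clearing price, it is binding.
At p = 249: qd = 2917 - 7·249 = 1174 and qs = 2·249 - 233 = 265.
Producer surplus without the control is ½ · (350 - 116.5) · 467 = 54522.25.
With the ceiling, producers sell 265 units at 249, so PS = ½ · (249 - 116.5) · 265 = 17556.25.
Change in producer surplus = 17556.25 - 54522.25 = -36966.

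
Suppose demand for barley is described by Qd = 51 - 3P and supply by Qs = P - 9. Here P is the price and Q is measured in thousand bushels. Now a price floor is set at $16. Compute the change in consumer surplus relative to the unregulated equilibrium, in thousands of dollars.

Setting quantity demanded equal to quantity supplied, 51 - 3P = P - 9, gives P* = 15 and Q* = 6.
The floor of 16 is above the equilibrium price 15, so it binds.
At P = 16: Qd = 51 - 3·16 = 3 and Qs = 16 - 9 = 7.
Consumer surplus without the control is ½ · (17 - 15) · 6 = 6.
With the floor, consumers buy 3 units at 16, so CS = ½ · (17 - 16) · 3 = 1.5.
Change in consumer surplus = 1.5 - 6 = -4.5.

-4.5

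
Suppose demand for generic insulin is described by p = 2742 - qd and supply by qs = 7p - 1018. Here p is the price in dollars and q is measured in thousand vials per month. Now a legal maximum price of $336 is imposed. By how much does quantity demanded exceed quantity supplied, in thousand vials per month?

1072

Rearranging demand gives qd = 2742 - p. Without the control the market clears where 2742 - p = 7p - 1018, i.e. p* = 470 and q* = 2272.
The ceiling of 336 is below the equilibrium price 470, so it binds.
At p = 336: qd = 2742 - 336 = 2406 and qs = 7·336 - 1018 = 1334.
Shortage = qd - qs = 2406 - 1334 = 1072.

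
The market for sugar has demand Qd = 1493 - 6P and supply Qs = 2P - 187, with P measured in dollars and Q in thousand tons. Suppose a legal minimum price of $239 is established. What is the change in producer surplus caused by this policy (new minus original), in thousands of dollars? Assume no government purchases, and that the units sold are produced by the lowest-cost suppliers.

Equilibrium: 1493 - 6P = 2P - 187, so 1680 = 8P and P* = 210, Q* = 233.
The floor of 239 is above the equilibrium price 210, so it binds.
At P = 239: Qd = 1493 - 6·239 = 59 and Qs = 2·239 - 187 = 291.
Producer surplus without the control is ½ · (210 - 93.5) · 233 = 13572.25.
With the floor, 59 units are sold at 239. The supply price at Q = 59 is 123, so PS = ½ · [(239 - 93.5) + (239 - 123)] · 59 = 7714.25.
Change in producer surplus = 7714.25 - 13572.25 = -5858.

-5858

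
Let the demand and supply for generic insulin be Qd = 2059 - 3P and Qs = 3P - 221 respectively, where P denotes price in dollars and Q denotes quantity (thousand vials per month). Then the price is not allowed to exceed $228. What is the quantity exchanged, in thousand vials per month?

463

In a free market, 2059 - 3P = 3P - 221 gives the equilibrium P* = 380, Q* = 919.
Since 228 < 380, the ceiling is binding.
At P = 228: Qd = 2059 - 3·228 = 1375 and Qs = 3·228 - 221 = 463.
The quantity actually transacted is the short side, supply: 463.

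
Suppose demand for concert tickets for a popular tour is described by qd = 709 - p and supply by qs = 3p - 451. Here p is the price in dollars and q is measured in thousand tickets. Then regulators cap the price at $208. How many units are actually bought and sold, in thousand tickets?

173

Equilibrium: 709 - p = 3p - 451, so 1160 = 4p and p* = 290, q* = 419.
Since 208 < 290, the ceiling is binding.
At p = 208: qd = 709 - 208 = 501 and qs = 3·208 - 451 = 173.
The quantity actually transacted is the short side, supply: 173.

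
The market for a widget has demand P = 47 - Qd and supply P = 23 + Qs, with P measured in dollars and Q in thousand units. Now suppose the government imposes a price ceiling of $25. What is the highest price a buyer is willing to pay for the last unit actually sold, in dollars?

Rearranging demand gives Qd = 47 - P; rearranging supply gives Qs = P - 23. In a free market, 47 - P = P - 23 gives the equilibrium P* = 35, Q* = 12.
The ceiling of 25 is below the equilibrium price 35, so it binds.
At P = 25: Qd = 47 - 25 = 22 and Qs = 25 - 23 = 2.
Only 2 units reach the market. On the demand curve, the marginal buyer's willingness to pay at Q = 2 is (47 - 2) = 45.

45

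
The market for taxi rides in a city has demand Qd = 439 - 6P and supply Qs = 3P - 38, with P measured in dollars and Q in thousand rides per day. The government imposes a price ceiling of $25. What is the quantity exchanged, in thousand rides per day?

Without the control the market clears where 439 - 6P = 3P - 38, i.e. P* = 53 and Q* = 121.
Since 25 < 53, the ceiling is binding.
At P = 25: Qd = 439 - 6·25 = 289 and Qs = 3·25 - 38 = 37.
The quantity actually transacted is the short side, supply: 37.

37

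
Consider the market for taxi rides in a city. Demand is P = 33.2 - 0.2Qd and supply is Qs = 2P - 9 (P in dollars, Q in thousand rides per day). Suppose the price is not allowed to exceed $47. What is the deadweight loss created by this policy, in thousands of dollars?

0

Rearranging demand gives Qd = 166 - 5P. In a free market, 166 - 5P = 2P - 9 gives the equilibrium P* = 25, Q* = 41.
Since 47 is above P* = 25, the ceiling does not bind and the free-market outcome prevails.
Since the control does not bind, no trades are prevented and deadweight loss is zero.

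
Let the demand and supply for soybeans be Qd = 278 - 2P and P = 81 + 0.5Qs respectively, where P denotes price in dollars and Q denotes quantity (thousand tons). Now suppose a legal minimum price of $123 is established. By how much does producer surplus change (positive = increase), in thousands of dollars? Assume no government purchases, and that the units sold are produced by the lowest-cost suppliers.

Rearranging supply gives Qs = 2P - 162. In a free market, 278 - 2P = 2P - 162 gives the equilibrium P* = 110, Q* = 58.
Because the floor (123) lies above the market-clearing price, it is binding.
At P = 123: Qd = 278 - 2·123 = 32 and Qs = 2·123 - 162 = 84.
Producer surplus without the control is ½ · (110 - 81) · 58 = 841.
With the floor, 32 units are sold at 123. The supply price at Q = 32 is 97, so PS = ½ · [(123 - 81) + (123 - 97)] · 32 = 1088.
Change in producer surplus = 1088 - 841 = 247.

247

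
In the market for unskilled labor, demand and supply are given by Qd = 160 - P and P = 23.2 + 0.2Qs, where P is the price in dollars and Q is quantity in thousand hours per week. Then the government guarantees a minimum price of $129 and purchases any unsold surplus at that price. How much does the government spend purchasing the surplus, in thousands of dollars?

Rearranging supply gives Qs = 5P - 116. Setting quantity demanded equal to quantity supplied, 160 - P = 5P - 116, gives P* = 46 and Q* = 114.
The floor of 129 is above the equilibrium price 46, so it binds.
At P = 129: Qd = 160 - 129 = 31 and Qs = 5·129 - 116 = 529.
Surplus = Qs - Qd = 498.
Government expenditure = surplus × support price = 498 × 129 = 64242.

64242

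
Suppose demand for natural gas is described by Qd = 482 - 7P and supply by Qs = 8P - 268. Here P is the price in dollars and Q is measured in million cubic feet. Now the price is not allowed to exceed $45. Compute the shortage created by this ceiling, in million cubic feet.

75

Equilibrium: 482 - 7P = 8P - 268, so 750 = 15P and P* = 50, Q* = 132.
Because the ceiling (45) lies below the market-clearing price, it is binding.
At P = 45: Qd = 482 - 7·45 = 167 and Qs = 8·45 - 268 = 92.
Shortage = Qd - Qs = 167 - 92 = 75.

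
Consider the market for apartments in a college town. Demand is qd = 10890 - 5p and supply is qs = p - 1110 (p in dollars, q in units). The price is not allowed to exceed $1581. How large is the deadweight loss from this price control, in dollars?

105336.6

Equilibrium: 10890 - 5p = p - 1110, so 12000 = 6p and p* = 2000, q* = 890.
The ceiling of 1581 is below the equilibrium price 2000, so it binds.
At p = 1581: qd = 10890 - 5·1581 = 2985 and qs = 1581 - 1110 = 471.
Quantity traded falls to 471. At q = 471 the demand price is (10890 - 471)/5 = 2083.8 and the supply price is 1110 + 471 = 1581.
Deadweight loss = ½ · (2083.8 - 1581) · (890 - 471) = ½ · 502.8 · 419 = 105336.6.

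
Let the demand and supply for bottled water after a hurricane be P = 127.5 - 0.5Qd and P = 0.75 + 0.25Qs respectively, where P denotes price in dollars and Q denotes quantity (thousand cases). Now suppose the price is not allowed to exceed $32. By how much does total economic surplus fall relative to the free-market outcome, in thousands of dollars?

726

Rearranging demand gives Qd = 255 - 2P; rearranging supply gives Qs = 4P - 3. Without the control the market clears where 255 - 2P = 4P - 3, i.e. P* = 43 and Q* = 169.
Since 32 < 43, the ceiling is binding.
At P = 32: Qd = 255 - 2·32 = 191 and Qs = 4·32 - 3 = 125.
Quantity traded falls to 125. At Q = 125 the demand price is (255 - 125)/2 = 65 and the supply price is (3 + 125)/4 = 32.
Deadweight loss = ½ · (65 - 32) · (169 - 125) = ½ · 33 · 44 = 726.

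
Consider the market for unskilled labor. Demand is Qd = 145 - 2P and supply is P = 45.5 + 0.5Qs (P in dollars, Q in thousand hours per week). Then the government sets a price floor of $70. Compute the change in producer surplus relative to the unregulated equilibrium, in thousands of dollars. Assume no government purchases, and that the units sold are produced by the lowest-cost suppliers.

-66

Rearranging supply gives Qs = 2P - 91. Without the control the market clears where 145 - 2P = 2P - 91, i.e. P* = 59 and Q* = 27.
Because the floor (70) lies above the market-clearing price, it is binding.
At P = 70: Qd = 145 - 2·70 = 5 and Qs = 2·70 - 91 = 49.
Producer surplus without the control is ½ · (59 - 45.5) · 27 = 182.25.
With the floor, 5 units are sold at 70. The supply price at Q = 5 is 48, so PS = ½ · [(70 - 45.5) + (70 - 48)] · 5 = 116.25.
Change in producer surplus = 116.25 - 182.25 = -66.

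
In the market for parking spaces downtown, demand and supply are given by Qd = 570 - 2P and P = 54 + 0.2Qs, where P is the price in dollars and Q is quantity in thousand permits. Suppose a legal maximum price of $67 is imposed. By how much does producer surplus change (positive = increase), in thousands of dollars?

-10467.5

Rearranging supply gives Qs = 5P - 270. Setting quantity demanded equal to quantity supplied, 570 - 2P = 5P - 270, gives P* = 120 and Q* = 330.
Since 67 < 120, the ceiling is binding.
At P = 67: Qd = 570 - 2·67 = 436 and Qs = 5·67 - 270 = 65.
Producer surplus without the control is ½ · (120 - 54) · 330 = 10890.
With the ceiling, producers sell 65 units at 67, so PS = ½ · (67 - 54) · 65 = 422.5.
Change in producer surplus = 422.5 - 10890 = -10467.5.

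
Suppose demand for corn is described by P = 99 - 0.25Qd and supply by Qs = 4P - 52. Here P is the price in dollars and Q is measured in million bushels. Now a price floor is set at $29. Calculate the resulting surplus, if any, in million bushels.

Rearranging demand gives Qd = 396 - 4P. Setting quantity demanded equal to quantity supplied, 396 - 4P = 4P - 52, gives P* = 56 and Q* = 172.
Since 29 is below P* = 56, the floor does not bind and the free-market outcome prevails.
Since the control does not bind, there is no surplus.

0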